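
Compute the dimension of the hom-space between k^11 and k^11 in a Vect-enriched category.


In Vect-enriched categories, Hom(k^n, k^m) is the space of m x n matrices.
dim(Hom(k^11, k^11)) = 11 * 11 = 121

121


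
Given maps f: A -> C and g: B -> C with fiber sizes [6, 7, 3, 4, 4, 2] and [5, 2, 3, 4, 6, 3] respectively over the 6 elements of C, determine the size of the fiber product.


The pullback A x_C B consists of pairs (a, b) with f(a) = g(b).
For each element c in C, the fiber product has |f^-1(c)| * |g^-1(c)| elements.
Summing over C: 6 * 5 + 7 * 2 + 3 * 3 + 4 * 4 + 4 * 6 + 2 * 3
= 30 + 14 + 9 + 16 + 24 + 6 = 99

99


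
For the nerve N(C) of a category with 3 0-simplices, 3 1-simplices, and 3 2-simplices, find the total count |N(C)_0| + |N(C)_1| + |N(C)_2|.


The 2-skeleton of the nerve N(C) consists of simplices in dimensions 0, 1, 2:
  |N(C)_0| = 3 (objects)
  |N(C)_1| = 3 (morphisms)
  |N(C)_2| = 3 (composable pairs)
Total = 3 + 3 + 3 = 9

9


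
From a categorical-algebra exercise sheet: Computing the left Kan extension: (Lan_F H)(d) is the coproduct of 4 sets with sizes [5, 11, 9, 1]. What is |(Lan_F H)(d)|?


Pointwise, the left Kan extension (Lan_F H)(d) is the colimit, indexed
by the comma category (F downarrow d), of H composed with the
projection (F downarrow d) -> C. Here that colimit is given
as a coproduct (disjoint union) of sets, so its cardinality is the
sum of the sizes of the summands.
Coproduct of sets with sizes: 5 + 11 + 9 + 1
= 26

26


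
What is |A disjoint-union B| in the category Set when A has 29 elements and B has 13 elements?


In Set, the coproduct A + B is the disjoint union.
|A + B| = |A| + |B| = 29 + 13 = 42

42


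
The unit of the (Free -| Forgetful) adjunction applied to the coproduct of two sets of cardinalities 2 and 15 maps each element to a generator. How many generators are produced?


The unit eta_X: X -> U(F(X)) of the Free-Forgetful adjunction
maps each element of X to a generator of F(X). For X = S + T (disjoint
union in Set), |S + T| = |S| + |T|.
Total mappings = 2 + 15 = 17.

17


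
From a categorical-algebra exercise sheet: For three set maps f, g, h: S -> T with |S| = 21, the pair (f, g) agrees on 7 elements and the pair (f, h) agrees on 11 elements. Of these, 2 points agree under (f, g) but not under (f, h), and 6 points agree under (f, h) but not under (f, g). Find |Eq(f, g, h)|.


Eq(f, g, h) is the triple-agreement set: points in S where all three
maps take the same value. Using inclusion-exclusion on the pairwise data:
Pair (f, g) agrees on 7 points; pair (f, h) on 11 points.
Points agreeing under (f, g) but not (f, h) = 2; under (f, h) but not (f, g) = 6.
Triple-agreement = agreement-in-(f, g) minus points that agree under (f, g) but not (f, h):
|Eq(f, g, h)| = 7 - 2 = 5
(cross-check via (f, h): 11 - 6 = 5.)

5


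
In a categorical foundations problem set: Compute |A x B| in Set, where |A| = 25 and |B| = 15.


In Set, the product A x B is the Cartesian product.
By the universal property, |A x B| = |A| * |B|.
|A x B| = 25 * 15 = 375

375


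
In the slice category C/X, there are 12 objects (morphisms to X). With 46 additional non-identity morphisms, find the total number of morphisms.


In the slice category C/X, objects are morphisms to X.
Identity morphisms: 12 (one per object of C/X).
Non-identity morphisms: 46.
Total = 12 + 46 = 58

58


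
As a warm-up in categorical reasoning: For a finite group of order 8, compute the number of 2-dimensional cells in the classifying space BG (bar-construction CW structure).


In the bar-construction CW model of BG, the n-cells are indexed by
n-tuples [g_1|...|g_n] of non-identity elements of G (degenerate
simplices with some g_i = e do not contribute cells), so there are
(|G| - 1)^n n-cells.
For dim = 2 with |G| = 8:
cells = (8 - 1)^2 = 7^2 = 49

49


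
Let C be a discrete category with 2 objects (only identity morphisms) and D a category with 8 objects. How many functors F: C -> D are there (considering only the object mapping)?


A functor from a discrete category C to D is determined by
where each object maps. Each of the 2 objects of C can map
to any of the 8 objects of D independently.
Number of functors = 8^2 = 64

64


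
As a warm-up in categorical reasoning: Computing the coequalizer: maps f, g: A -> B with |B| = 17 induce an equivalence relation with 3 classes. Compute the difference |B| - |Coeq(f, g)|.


The coequalizer Coeq(f, g) = B / ~ has one element per equivalence class.
|B| = 17, |Coeq(f, g)| = 3.
|B| - |Coeq(f, g)| = 17 - 3 = 14.

14


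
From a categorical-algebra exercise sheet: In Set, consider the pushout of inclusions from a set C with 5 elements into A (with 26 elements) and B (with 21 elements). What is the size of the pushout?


The pushout A +_C B identifies the images of C in A and B.
|A +_C B| = |A| + |B| - |C| (for injections).
= 26 + 21 - 5 = 42

42


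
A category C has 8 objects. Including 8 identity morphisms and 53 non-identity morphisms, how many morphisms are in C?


Each object has an identity morphism, giving 8 identities.
Adding the 53 non-identity morphisms:
Total = 8 + 53 = 61

61


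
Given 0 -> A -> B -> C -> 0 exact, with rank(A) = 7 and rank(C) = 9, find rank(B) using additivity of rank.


For a short exact sequence 0 -> A -> B -> C -> 0,
rank is additive: rank(B) = rank(A) + rank(C).
rank(B) = 7 + 9 = 16

16


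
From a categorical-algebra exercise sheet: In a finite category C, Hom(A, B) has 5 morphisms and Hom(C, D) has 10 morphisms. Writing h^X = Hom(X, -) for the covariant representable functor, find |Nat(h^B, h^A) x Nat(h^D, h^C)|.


By the Yoneda lemma, Nat(h^B, h^A) is isomorphic to Hom(A, B),
so |Nat(h^B, h^A)| = |Hom(A, B)| and |Nat(h^D, h^C)| = |Hom(C, D)|.
|Hom(A, B)| = 5, |Hom(C, D)| = 10.
|Nat(h^B, h^A) x Nat(h^D, h^C)| = 5 * 10 = 50

50


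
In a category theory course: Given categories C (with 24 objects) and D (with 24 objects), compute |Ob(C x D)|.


The product category C x D has objects that are pairs (c, d).
Number of pairs = |Ob(C)| * |Ob(D)| = 24 * 24 = 576

576


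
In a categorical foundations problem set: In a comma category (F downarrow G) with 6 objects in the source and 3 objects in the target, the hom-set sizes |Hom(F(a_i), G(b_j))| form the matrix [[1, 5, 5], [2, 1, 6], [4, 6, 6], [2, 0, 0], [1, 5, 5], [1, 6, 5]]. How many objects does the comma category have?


Objects of (F downarrow G) are triples (a, b, h: F(a)->G(b)).
The count equals the sum of all entries in the hom-matrix.
sum(row 0) = 11
sum(row 1) = 9
sum(row 2) = 16
sum(row 3) = 2
sum(row 4) = 11
sum(row 5) = 12
Grand total = 61

61


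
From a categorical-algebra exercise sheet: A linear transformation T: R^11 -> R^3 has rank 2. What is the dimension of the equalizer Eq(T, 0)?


The equalizer of f and the zero map is ker(f).
By the rank-nullity theorem: dim(ker(f)) = dim(domain) - rank(f).
dim(ker(f)) = 11 - 2 = 9

9


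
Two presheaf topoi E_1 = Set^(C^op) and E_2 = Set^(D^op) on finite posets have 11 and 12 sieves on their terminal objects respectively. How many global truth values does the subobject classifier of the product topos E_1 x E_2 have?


In a product of presheaf topoi E_1 x E_2, the subobject classifier
is Omega = Omega_1 x Omega_2 (componentwise), so
|Omega(top)| = |Omega_1(top_1)| * |Omega_2(top_2)|.
= 11 * 12 = 132.

132


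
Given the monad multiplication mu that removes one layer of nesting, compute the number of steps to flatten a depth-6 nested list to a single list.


Each application of mu: T^2 -> T removes one layer of nesting.
Starting at depth 6 (i.e., T^6(X)), we need to reach T(X).
Number of mu applications = 6 - 1 = 5

5


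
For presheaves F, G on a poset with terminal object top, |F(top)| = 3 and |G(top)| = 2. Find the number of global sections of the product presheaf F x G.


Global sections of a presheaf on a poset with terminal top satisfy
Gamma(H) ~ H(top). Presheaves admit pointwise products, so
(F x G)(top) = F(top) x G(top) (Cartesian product).
|Gamma(F x G)| = |F(top)| * |G(top)| = 3 * 2 = 6.

6


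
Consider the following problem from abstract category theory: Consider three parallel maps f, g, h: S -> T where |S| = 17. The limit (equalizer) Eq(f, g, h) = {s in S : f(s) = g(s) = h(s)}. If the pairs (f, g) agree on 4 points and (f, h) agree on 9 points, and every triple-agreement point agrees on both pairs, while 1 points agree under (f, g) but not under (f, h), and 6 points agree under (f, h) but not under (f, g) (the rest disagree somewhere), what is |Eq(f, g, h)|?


Eq(f, g, h) is the triple-agreement set: points in S where all three
maps take the same value. Using inclusion-exclusion on the pairwise data:
Pair (f, g) agrees on 4 points; pair (f, h) on 9 points.
Points agreeing under (f, g) but not (f, h) = 1; under (f, h) but not (f, g) = 6.
Triple-agreement = agreement-in-(f, g) minus points that agree under (f, g) but not (f, h):
|Eq(f, g, h)| = 4 - 1 = 3
(cross-check via (f, h): 9 - 6 = 3.)

3


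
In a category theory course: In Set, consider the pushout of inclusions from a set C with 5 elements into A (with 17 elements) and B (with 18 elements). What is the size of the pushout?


The pushout A +_C B identifies the images of C in A and B.
|A +_C B| = |A| + |B| - |C| (for injections).
= 17 + 18 - 5 = 30

30


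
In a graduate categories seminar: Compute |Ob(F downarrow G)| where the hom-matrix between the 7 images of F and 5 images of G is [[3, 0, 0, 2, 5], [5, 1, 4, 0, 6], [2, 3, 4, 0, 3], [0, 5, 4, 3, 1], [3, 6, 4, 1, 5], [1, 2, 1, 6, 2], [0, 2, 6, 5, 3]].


Objects of (F downarrow G) are triples (a, b, h: F(a)->G(b)).
The count equals the sum of all entries in the hom-matrix.
sum(row 0) = 10
sum(row 1) = 16
sum(row 2) = 12
sum(row 3) = 13
sum(row 4) = 19
sum(row 5) = 12
sum(row 6) = 16
Grand total = 98

98


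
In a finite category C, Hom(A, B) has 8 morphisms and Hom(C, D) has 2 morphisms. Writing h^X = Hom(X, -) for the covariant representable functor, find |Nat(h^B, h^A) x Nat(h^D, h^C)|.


By the Yoneda lemma, Nat(h^B, h^A) is isomorphic to Hom(A, B),
so |Nat(h^B, h^A)| = |Hom(A, B)| and |Nat(h^D, h^C)| = |Hom(C, D)|.
|Hom(A, B)| = 8, |Hom(C, D)| = 2.
|Nat(h^B, h^A) x Nat(h^D, h^C)| = 8 * 2 = 16

16


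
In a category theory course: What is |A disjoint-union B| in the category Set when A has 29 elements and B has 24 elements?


In Set, the coproduct A + B is the disjoint union.
|A + B| = |A| + |B| = 29 + 24 = 53

53


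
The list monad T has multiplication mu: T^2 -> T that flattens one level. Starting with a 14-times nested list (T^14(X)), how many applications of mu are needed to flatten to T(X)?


Each application of mu: T^2 -> T removes one layer of nesting.
Starting at depth 14 (i.e., T^14(X)), we need to reach T(X).
Number of mu applications = 14 - 1 = 13

13


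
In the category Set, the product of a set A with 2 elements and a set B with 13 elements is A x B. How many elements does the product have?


In Set, the product A x B is the Cartesian product.
By the universal property, |A x B| = |A| * |B|.
|A x B| = 2 * 13 = 26

26


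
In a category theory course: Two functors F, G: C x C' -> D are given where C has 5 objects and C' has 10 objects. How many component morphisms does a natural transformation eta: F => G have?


A natural transformation eta: F => G assigns one component morphism per
object of the domain category.
The domain is the product category C x C', so
|Ob(C x C')| = |Ob(C)| * |Ob(C')| = 5 * 10 = 50.
Therefore eta has 50 component morphisms.

50


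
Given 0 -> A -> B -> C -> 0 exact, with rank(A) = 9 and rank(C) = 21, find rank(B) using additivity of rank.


For a short exact sequence 0 -> A -> B -> C -> 0,
rank is additive: rank(B) = rank(A) + rank(C).
rank(B) = 9 + 21 = 30

30


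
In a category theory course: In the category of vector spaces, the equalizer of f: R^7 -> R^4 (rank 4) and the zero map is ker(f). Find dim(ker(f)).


The equalizer of f and the zero map is ker(f).
By the rank-nullity theorem: dim(ker(f)) = dim(domain) - rank(f).
dim(ker(f)) = 7 - 4 = 3

3


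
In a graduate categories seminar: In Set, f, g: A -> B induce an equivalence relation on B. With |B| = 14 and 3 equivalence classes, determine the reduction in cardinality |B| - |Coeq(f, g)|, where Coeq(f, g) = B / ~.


The coequalizer Coeq(f, g) = B / ~ has one element per equivalence class.
|B| = 14, |Coeq(f, g)| = 3.
|B| - |Coeq(f, g)| = 14 - 3 = 11.

11


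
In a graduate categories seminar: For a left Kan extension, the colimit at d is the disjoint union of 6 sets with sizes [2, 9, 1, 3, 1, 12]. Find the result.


Pointwise, the left Kan extension (Lan_F H)(d) is the colimit, indexed
by the comma category (F downarrow d), of H composed with the
projection (F downarrow d) -> C. Here that colimit is given
as a coproduct (disjoint union) of sets, so its cardinality is the
sum of the sizes of the summands.
Coproduct of sets with sizes: 2 + 9 + 1 + 3 + 1 + 12
= 28

28


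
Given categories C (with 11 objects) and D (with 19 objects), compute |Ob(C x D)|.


The product category C x D has objects that are pairs (c, d).
Number of pairs = |Ob(C)| * |Ob(D)| = 11 * 19 = 209

209


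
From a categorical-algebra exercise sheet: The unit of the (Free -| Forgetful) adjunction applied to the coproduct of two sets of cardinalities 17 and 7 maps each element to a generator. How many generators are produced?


The unit eta_X: X -> U(F(X)) of the Free-Forgetful adjunction
maps each element of X to a generator of F(X). For X = S + T (disjoint
union in Set), |S + T| = |S| + |T|.
Total mappings = 17 + 7 = 24.

24


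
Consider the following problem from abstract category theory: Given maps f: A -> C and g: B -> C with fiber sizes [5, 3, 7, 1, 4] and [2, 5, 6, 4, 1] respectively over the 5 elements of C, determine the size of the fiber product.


The pullback A x_C B consists of pairs (a, b) with f(a) = g(b).
For each element c in C, the fiber product has |f^-1(c)| * |g^-1(c)| elements.
Summing over C: 5 * 2 + 3 * 5 + 7 * 6 + 1 * 4 + 4 * 1
= 10 + 15 + 42 + 4 + 4 = 75

75


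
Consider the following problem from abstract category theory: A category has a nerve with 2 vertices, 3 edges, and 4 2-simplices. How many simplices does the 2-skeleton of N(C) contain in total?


The 2-skeleton of the nerve N(C) consists of simplices in dimensions 0, 1, 2:
  |N(C)_0| = 2 (objects)
  |N(C)_1| = 3 (morphisms)
  |N(C)_2| = 4 (composable pairs)
Total = 2 + 3 + 4 = 9

9


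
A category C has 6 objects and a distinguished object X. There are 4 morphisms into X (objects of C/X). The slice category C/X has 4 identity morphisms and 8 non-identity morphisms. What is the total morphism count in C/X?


In the slice category C/X, objects are morphisms to X.
Identity morphisms: 4 (one per object of C/X).
Non-identity morphisms: 8.
Total = 4 + 8 = 12

12


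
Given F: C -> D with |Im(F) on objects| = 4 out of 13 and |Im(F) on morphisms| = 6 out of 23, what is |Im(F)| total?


The image of F consists of distinct objects and distinct morphisms.
|Im(F)| on objects = 4
|Im(F)| on morphisms = 6
Total image cardinality = 4 + 6 = 10

10


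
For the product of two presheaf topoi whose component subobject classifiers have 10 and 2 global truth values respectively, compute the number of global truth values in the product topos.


In a product of presheaf topoi E_1 x E_2, the subobject classifier
is Omega = Omega_1 x Omega_2 (componentwise), so
|Omega(top)| = |Omega_1(top_1)| * |Omega_2(top_2)|.
= 10 * 2 = 20.

20


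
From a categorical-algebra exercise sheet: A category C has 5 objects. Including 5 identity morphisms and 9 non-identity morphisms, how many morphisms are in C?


Each object has an identity morphism, giving 5 identities.
Adding the 9 non-identity morphisms:
Total = 5 + 9 = 14

14


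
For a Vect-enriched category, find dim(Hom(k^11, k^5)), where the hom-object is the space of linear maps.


In Vect-enriched categories, Hom(k^n, k^m) is the space of m x n matrices.
dim(Hom(k^11, k^5)) = 5 * 11 = 55

55


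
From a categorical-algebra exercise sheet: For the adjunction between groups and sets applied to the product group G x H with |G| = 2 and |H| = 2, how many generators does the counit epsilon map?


The counit epsilon_K: F(U(K)) -> K of the Free-Forgetful adjunction
maps |K| generators of F(U(K)) into K. For K = G x H (the product group),
|G x H| = |G| * |H|.
Total generators mapped = 2 * 2 = 4.

4


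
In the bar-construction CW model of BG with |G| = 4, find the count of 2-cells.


In the bar-construction CW model of BG, the n-cells are indexed by
n-tuples [g_1|...|g_n] of non-identity elements of G (degenerate
simplices with some g_i = e do not contribute cells), so there are
(|G| - 1)^n n-cells.
For dim = 2 with |G| = 4:
cells = (4 - 1)^2 = 3^2 = 9

9


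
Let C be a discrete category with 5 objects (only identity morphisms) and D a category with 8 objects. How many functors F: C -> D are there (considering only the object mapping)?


A functor from a discrete category C to D is determined by
where each object maps. Each of the 5 objects of C can map
to any of the 8 objects of D independently.
Number of functors = 8^5 = 32768

32768


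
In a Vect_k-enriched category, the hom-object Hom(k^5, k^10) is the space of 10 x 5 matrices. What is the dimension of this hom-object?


In Vect-enriched categories, Hom(k^n, k^m) is the space of m x n matrices.
dim(Hom(k^5, k^10)) = 10 * 5 = 50

50


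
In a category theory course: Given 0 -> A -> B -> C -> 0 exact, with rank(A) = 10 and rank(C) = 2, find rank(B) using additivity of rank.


For a short exact sequence 0 -> A -> B -> C -> 0,
rank is additive: rank(B) = rank(A) + rank(C).
rank(B) = 10 + 2 = 12

12


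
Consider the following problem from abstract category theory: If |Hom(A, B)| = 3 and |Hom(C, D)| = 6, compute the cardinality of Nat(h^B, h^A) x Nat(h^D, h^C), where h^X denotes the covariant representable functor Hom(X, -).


By the Yoneda lemma, Nat(h^B, h^A) is isomorphic to Hom(A, B),
so |Nat(h^B, h^A)| = |Hom(A, B)| and |Nat(h^D, h^C)| = |Hom(C, D)|.
|Hom(A, B)| = 3, |Hom(C, D)| = 6.
|Nat(h^B, h^A) x Nat(h^D, h^C)| = 3 * 6 = 18

18


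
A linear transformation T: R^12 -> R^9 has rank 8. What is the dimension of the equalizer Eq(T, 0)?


The equalizer of f and the zero map is ker(f).
By the rank-nullity theorem: dim(ker(f)) = dim(domain) - rank(f).
dim(ker(f)) = 12 - 8 = 4

4


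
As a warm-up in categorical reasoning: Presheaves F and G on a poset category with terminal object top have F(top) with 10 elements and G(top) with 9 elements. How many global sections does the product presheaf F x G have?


Global sections of a presheaf on a poset with terminal top satisfy
Gamma(H) ~ H(top). Presheaves admit pointwise products, so
(F x G)(top) = F(top) x G(top) (Cartesian product).
|Gamma(F x G)| = |F(top)| * |G(top)| = 10 * 9 = 90.

90


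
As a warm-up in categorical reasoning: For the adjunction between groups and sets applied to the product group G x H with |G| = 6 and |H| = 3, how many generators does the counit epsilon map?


The counit epsilon_K: F(U(K)) -> K of the Free-Forgetful adjunction
maps |K| generators of F(U(K)) into K. For K = G x H (the product group),
|G x H| = |G| * |H|.
Total generators mapped = 6 * 3 = 18.

18


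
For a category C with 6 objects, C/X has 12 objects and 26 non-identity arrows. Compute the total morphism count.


In the slice category C/X, objects are morphisms to X.
Identity morphisms: 12 (one per object of C/X).
Non-identity morphisms: 26.
Total = 12 + 26 = 38

38


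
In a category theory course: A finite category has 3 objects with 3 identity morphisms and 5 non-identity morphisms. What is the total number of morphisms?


Each object has an identity morphism, giving 3 identities.
Adding the 5 non-identity morphisms:
Total = 3 + 5 = 8

8


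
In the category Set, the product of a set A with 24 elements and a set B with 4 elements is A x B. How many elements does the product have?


In Set, the product A x B is the Cartesian product.
By the universal property, |A x B| = |A| * |B|.
|A x B| = 24 * 4 = 96

96


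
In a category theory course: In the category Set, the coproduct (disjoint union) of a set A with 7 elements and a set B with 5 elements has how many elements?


In Set, the coproduct A + B is the disjoint union.
|A + B| = |A| + |B| = 7 + 5 = 12

12


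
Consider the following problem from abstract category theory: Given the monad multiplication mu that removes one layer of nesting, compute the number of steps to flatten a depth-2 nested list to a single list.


Each application of mu: T^2 -> T removes one layer of nesting.
Starting at depth 2 (i.e., T^2(X)), we need to reach T(X).
Number of mu applications = 2 - 1 = 1

1


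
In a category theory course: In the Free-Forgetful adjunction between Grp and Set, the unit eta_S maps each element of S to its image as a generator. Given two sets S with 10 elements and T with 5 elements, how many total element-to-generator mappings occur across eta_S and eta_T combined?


The unit eta_X: X -> U(F(X)) of the Free-Forgetful adjunction
maps each element of X to a generator of F(X). For X = S + T (disjoint
union in Set), |S + T| = |S| + |T|.
Total mappings = 10 + 5 = 15.

15


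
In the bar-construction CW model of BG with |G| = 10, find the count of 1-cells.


In the bar-construction CW model of BG, the n-cells are indexed by
n-tuples [g_1|...|g_n] of non-identity elements of G (degenerate
simplices with some g_i = e do not contribute cells), so there are
(|G| - 1)^n n-cells.
For dim = 1 with |G| = 10:
cells = (10 - 1)^1 = 9^1 = 9

9


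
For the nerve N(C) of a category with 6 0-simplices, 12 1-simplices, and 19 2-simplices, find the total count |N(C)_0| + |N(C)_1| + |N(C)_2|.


The 2-skeleton of the nerve N(C) consists of simplices in dimensions 0, 1, 2:
  |N(C)_0| = 6 (objects)
  |N(C)_1| = 12 (morphisms)
  |N(C)_2| = 19 (composable pairs)
Total = 6 + 12 + 19 = 37

37


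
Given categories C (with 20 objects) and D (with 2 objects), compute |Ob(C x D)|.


The product category C x D has objects that are pairs (c, d).
Number of pairs = |Ob(C)| * |Ob(D)| = 20 * 2 = 40

40


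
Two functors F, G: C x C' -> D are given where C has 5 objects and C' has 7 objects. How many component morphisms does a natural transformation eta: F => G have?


A natural transformation eta: F => G assigns one component morphism per
object of the domain category.
The domain is the product category C x C', so
|Ob(C x C')| = |Ob(C)| * |Ob(C')| = 5 * 7 = 35.
Therefore eta has 35 component morphisms.

35


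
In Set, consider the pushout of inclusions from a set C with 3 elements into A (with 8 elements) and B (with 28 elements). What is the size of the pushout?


The pushout A +_C B identifies the images of C in A and B.
|A +_C B| = |A| + |B| - |C| (for injections).
= 8 + 28 - 3 = 33

33


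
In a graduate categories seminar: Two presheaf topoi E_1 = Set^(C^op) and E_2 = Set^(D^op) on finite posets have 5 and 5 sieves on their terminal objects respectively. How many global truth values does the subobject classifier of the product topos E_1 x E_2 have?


In a product of presheaf topoi E_1 x E_2, the subobject classifier
is Omega = Omega_1 x Omega_2 (componentwise), so
|Omega(top)| = |Omega_1(top_1)| * |Omega_2(top_2)|.
= 5 * 5 = 25.

25


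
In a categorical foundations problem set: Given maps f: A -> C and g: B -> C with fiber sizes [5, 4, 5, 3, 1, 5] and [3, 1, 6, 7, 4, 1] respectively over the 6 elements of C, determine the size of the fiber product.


The pullback A x_C B consists of pairs (a, b) with f(a) = g(b).
For each element c in C, the fiber product has |f^-1(c)| * |g^-1(c)| elements.
Summing over C: 5 * 3 + 4 * 1 + 5 * 6 + 3 * 7 + 1 * 4 + 5 * 1
= 15 + 4 + 30 + 21 + 4 + 5 = 79

79


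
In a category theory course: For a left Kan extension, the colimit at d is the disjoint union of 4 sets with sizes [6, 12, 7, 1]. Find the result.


Pointwise, the left Kan extension (Lan_F H)(d) is the colimit, indexed
by the comma category (F downarrow d), of H composed with the
projection (F downarrow d) -> C. Here that colimit is given
as a coproduct (disjoint union) of sets, so its cardinality is the
sum of the sizes of the summands.
Coproduct of sets with sizes: 6 + 12 + 7 + 1
= 26

26


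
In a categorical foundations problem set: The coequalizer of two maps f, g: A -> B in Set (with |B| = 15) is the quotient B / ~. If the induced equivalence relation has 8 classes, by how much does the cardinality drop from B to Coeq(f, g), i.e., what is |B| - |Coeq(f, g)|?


The coequalizer Coeq(f, g) = B / ~ has one element per equivalence class.
|B| = 15, |Coeq(f, g)| = 8.
|B| - |Coeq(f, g)| = 15 - 8 = 7.

7


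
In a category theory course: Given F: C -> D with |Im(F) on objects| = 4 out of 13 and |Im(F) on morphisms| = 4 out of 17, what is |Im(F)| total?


The image of F consists of distinct objects and distinct morphisms.
|Im(F)| on objects = 4
|Im(F)| on morphisms = 4
Total image cardinality = 4 + 4 = 8

8


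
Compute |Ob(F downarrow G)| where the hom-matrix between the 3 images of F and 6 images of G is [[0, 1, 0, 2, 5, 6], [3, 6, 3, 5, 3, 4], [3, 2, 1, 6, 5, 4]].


Objects of (F downarrow G) are triples (a, b, h: F(a)->G(b)).
The count equals the sum of all entries in the hom-matrix.
sum(row 0) = 14
sum(row 1) = 24
sum(row 2) = 21
Grand total = 59

59


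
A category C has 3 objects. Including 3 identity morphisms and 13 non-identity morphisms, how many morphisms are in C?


Each object has an identity morphism, giving 3 identities.
Adding the 13 non-identity morphisms:
Total = 3 + 13 = 16

16


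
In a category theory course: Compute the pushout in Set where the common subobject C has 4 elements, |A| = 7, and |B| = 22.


The pushout A +_C B identifies the images of C in A and B.
|A +_C B| = |A| + |B| - |C| (for injections).
= 7 + 22 - 4 = 25

25


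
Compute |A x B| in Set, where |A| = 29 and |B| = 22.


In Set, the product A x B is the Cartesian product.
By the universal property, |A x B| = |A| * |B|.
|A x B| = 29 * 22 = 638

638


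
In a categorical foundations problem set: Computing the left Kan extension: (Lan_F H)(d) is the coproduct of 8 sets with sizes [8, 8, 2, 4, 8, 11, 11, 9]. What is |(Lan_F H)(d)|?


Pointwise, the left Kan extension (Lan_F H)(d) is the colimit, indexed
by the comma category (F downarrow d), of H composed with the
projection (F downarrow d) -> C. Here that colimit is given
as a coproduct (disjoint union) of sets, so its cardinality is the
sum of the sizes of the summands.
Coproduct of sets with sizes: 8 + 8 + 2 + 4 + 8 + 11 + 11 + 9
= 61

61


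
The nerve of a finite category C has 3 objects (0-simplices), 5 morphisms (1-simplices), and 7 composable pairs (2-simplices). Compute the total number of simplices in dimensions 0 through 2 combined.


The 2-skeleton of the nerve N(C) consists of simplices in dimensions 0, 1, 2:
  |N(C)_0| = 3 (objects)
  |N(C)_1| = 5 (morphisms)
  |N(C)_2| = 7 (composable pairs)
Total = 3 + 5 + 7 = 15

15


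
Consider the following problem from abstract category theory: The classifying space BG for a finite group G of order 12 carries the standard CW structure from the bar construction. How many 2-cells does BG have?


In the bar-construction CW model of BG, the n-cells are indexed by
n-tuples [g_1|...|g_n] of non-identity elements of G (degenerate
simplices with some g_i = e do not contribute cells), so there are
(|G| - 1)^n n-cells.
For dim = 2 with |G| = 12:
cells = (12 - 1)^2 = 11^2 = 121

121


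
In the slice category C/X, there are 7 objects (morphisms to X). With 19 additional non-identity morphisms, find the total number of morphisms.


In the slice category C/X, objects are morphisms to X.
Identity morphisms: 7 (one per object of C/X).
Non-identity morphisms: 19.
Total = 7 + 19 = 26

26


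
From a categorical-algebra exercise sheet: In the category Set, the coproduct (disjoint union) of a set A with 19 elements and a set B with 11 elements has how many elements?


In Set, the coproduct A + B is the disjoint union.
|A + B| = |A| + |B| = 19 + 11 = 30

30


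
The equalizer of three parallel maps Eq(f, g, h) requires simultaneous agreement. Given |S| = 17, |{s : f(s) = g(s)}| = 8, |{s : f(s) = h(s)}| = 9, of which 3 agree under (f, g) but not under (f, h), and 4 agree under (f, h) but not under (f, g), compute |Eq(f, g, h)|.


Eq(f, g, h) is the triple-agreement set: points in S where all three
maps take the same value. Using inclusion-exclusion on the pairwise data:
Pair (f, g) agrees on 8 points; pair (f, h) on 9 points.
Points agreeing under (f, g) but not (f, h) = 3; under (f, h) but not (f, g) = 4.
Triple-agreement = agreement-in-(f, g) minus points that agree under (f, g) but not (f, h):
|Eq(f, g, h)| = 8 - 3 = 5
(cross-check via (f, h): 9 - 4 = 5.)

5


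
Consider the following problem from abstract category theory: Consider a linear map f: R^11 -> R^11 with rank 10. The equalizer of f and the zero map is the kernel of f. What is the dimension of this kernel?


The equalizer of f and the zero map is ker(f).
By the rank-nullity theorem: dim(ker(f)) = dim(domain) - rank(f).
dim(ker(f)) = 11 - 10 = 1

1


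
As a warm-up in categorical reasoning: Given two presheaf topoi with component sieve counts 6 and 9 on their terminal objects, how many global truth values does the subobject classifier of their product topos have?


In a product of presheaf topoi E_1 x E_2, the subobject classifier
is Omega = Omega_1 x Omega_2 (componentwise), so
|Omega(top)| = |Omega_1(top_1)| * |Omega_2(top_2)|.
= 6 * 9 = 54.

54


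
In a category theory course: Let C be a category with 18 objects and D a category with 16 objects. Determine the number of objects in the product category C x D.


The product category C x D has objects that are pairs (c, d).
Number of pairs = |Ob(C)| * |Ob(D)| = 18 * 16 = 288

288


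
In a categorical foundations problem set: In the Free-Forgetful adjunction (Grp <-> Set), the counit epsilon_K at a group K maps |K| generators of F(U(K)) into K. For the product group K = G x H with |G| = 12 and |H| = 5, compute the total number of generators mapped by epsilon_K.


The counit epsilon_K: F(U(K)) -> K of the Free-Forgetful adjunction
maps |K| generators of F(U(K)) into K. For K = G x H (the product group),
|G x H| = |G| * |H|.
Total generators mapped = 12 * 5 = 60.

60


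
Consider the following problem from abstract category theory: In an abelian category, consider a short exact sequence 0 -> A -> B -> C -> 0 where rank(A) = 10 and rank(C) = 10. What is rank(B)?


For a short exact sequence 0 -> A -> B -> C -> 0,
rank is additive: rank(B) = rank(A) + rank(C).
rank(B) = 10 + 10 = 20

20


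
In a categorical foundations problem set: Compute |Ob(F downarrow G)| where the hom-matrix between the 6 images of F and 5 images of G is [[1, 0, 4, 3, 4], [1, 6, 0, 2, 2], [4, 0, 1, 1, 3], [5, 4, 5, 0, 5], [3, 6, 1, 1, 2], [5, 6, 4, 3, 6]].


Objects of (F downarrow G) are triples (a, b, h: F(a)->G(b)).
The count equals the sum of all entries in the hom-matrix.
sum(row 0) = 12
sum(row 1) = 11
sum(row 2) = 9
sum(row 3) = 19
sum(row 4) = 13
sum(row 5) = 24
Grand total = 88

88


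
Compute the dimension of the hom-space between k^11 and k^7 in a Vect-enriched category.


In Vect-enriched categories, Hom(k^n, k^m) is the space of m x n matrices.
dim(Hom(k^11, k^7)) = 7 * 11 = 77

77


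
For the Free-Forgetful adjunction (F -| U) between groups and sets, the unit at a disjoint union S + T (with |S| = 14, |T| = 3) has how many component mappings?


The unit eta_X: X -> U(F(X)) of the Free-Forgetful adjunction
maps each element of X to a generator of F(X). For X = S + T (disjoint
union in Set), |S + T| = |S| + |T|.
Total mappings = 14 + 3 = 17.

17


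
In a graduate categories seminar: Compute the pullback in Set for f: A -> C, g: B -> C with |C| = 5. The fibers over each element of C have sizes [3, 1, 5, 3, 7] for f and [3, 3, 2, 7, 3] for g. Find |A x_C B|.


The pullback A x_C B consists of pairs (a, b) with f(a) = g(b).
For each element c in C, the fiber product has |f^-1(c)| * |g^-1(c)| elements.
Summing over C: 3 * 3 + 1 * 3 + 5 * 2 + 3 * 7 + 7 * 3
= 9 + 3 + 10 + 21 + 21 = 64

64


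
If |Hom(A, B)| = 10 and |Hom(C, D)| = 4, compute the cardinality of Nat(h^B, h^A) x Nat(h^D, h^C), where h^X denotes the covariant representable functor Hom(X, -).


By the Yoneda lemma, Nat(h^B, h^A) is isomorphic to Hom(A, B),
so |Nat(h^B, h^A)| = |Hom(A, B)| and |Nat(h^D, h^C)| = |Hom(C, D)|.
|Hom(A, B)| = 10, |Hom(C, D)| = 4.
|Nat(h^B, h^A) x Nat(h^D, h^C)| = 10 * 4 = 40

40


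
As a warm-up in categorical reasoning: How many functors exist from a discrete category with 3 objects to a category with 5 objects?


A functor from a discrete category C to D is determined by
where each object maps. Each of the 3 objects of C can map
to any of the 5 objects of D independently.
Number of functors = 5^3 = 125

125


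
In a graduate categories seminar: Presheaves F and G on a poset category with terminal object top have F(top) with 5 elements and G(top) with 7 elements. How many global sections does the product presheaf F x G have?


Global sections of a presheaf on a poset with terminal top satisfy
Gamma(H) ~ H(top). Presheaves admit pointwise products, so
(F x G)(top) = F(top) x G(top) (Cartesian product).
|Gamma(F x G)| = |F(top)| * |G(top)| = 5 * 7 = 35.

35


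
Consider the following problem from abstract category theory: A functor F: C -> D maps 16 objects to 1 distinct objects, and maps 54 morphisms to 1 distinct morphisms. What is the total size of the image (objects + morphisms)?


The image of F consists of distinct objects and distinct morphisms.
|Im(F)| on objects = 1
|Im(F)| on morphisms = 1
Total image cardinality = 1 + 1 = 2

2


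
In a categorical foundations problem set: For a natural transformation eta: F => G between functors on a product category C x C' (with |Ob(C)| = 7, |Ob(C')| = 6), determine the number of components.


A natural transformation eta: F => G assigns one component morphism per
object of the domain category.
The domain is the product category C x C', so
|Ob(C x C')| = |Ob(C)| * |Ob(C')| = 7 * 6 = 42.
Therefore eta has 42 component morphisms.

42


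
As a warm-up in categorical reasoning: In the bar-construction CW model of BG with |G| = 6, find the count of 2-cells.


In the bar-construction CW model of BG, the n-cells are indexed by
n-tuples [g_1|...|g_n] of non-identity elements of G (degenerate
simplices with some g_i = e do not contribute cells), so there are
(|G| - 1)^n n-cells.
For dim = 2 with |G| = 6:
cells = (6 - 1)^2 = 5^2 = 25

25


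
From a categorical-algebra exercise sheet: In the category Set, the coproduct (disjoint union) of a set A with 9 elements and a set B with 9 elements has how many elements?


In Set, the coproduct A + B is the disjoint union.
|A + B| = |A| + |B| = 9 + 9 = 18

18


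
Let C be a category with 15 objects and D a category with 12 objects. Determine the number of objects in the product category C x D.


The product category C x D has objects that are pairs (c, d).
Number of pairs = |Ob(C)| * |Ob(D)| = 15 * 12 = 180

180


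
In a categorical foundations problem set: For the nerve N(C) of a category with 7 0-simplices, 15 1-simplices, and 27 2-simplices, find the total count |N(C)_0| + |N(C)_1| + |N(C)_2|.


The 2-skeleton of the nerve N(C) consists of simplices in dimensions 0, 1, 2:
  |N(C)_0| = 7 (objects)
  |N(C)_1| = 15 (morphisms)
  |N(C)_2| = 27 (composable pairs)
Total = 7 + 15 + 27 = 49

49


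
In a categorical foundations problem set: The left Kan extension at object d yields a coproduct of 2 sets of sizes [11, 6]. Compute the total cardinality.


Pointwise, the left Kan extension (Lan_F H)(d) is the colimit, indexed
by the comma category (F downarrow d), of H composed with the
projection (F downarrow d) -> C. Here that colimit is given
as a coproduct (disjoint union) of sets, so its cardinality is the
sum of the sizes of the summands.
Coproduct of sets with sizes: 11 + 6
= 17

17


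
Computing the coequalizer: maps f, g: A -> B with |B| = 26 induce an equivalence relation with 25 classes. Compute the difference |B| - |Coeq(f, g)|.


The coequalizer Coeq(f, g) = B / ~ has one element per equivalence class.
|B| = 26, |Coeq(f, g)| = 25.
|B| - |Coeq(f, g)| = 26 - 25 = 1.

1


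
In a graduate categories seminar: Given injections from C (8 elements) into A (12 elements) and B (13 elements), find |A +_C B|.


The pushout A +_C B identifies the images of C in A and B.
|A +_C B| = |A| + |B| - |C| (for injections).
= 12 + 13 - 8 = 17

17


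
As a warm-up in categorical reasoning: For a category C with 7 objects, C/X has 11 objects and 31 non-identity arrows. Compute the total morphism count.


In the slice category C/X, objects are morphisms to X.
Identity morphisms: 11 (one per object of C/X).
Non-identity morphisms: 31.
Total = 11 + 31 = 42

42


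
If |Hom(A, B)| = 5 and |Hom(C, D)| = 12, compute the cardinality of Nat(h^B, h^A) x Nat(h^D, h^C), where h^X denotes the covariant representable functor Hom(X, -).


By the Yoneda lemma, Nat(h^B, h^A) is isomorphic to Hom(A, B),
so |Nat(h^B, h^A)| = |Hom(A, B)| and |Nat(h^D, h^C)| = |Hom(C, D)|.
|Hom(A, B)| = 5, |Hom(C, D)| = 12.
|Nat(h^B, h^A) x Nat(h^D, h^C)| = 5 * 12 = 60

60


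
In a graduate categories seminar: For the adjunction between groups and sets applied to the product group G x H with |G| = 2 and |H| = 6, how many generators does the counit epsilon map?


The counit epsilon_K: F(U(K)) -> K of the Free-Forgetful adjunction
maps |K| generators of F(U(K)) into K. For K = G x H (the product group),
|G x H| = |G| * |H|.
Total generators mapped = 2 * 6 = 12.

12


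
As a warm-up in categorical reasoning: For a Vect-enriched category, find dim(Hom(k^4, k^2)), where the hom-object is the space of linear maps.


In Vect-enriched categories, Hom(k^n, k^m) is the space of m x n matrices.
dim(Hom(k^4, k^2)) = 2 * 4 = 8

8


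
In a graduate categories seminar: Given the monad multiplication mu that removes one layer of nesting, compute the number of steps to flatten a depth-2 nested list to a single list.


Each application of mu: T^2 -> T removes one layer of nesting.
Starting at depth 2 (i.e., T^2(X)), we need to reach T(X).
Number of mu applications = 2 - 1 = 1

1


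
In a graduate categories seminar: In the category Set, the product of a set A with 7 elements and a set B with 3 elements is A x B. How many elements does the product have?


In Set, the product A x B is the Cartesian product.
By the universal property, |A x B| = |A| * |B|.
|A x B| = 7 * 3 = 21

21


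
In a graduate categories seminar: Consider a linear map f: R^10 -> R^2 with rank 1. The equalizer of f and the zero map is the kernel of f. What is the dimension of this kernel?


The equalizer of f and the zero map is ker(f).
By the rank-nullity theorem: dim(ker(f)) = dim(domain) - rank(f).
dim(ker(f)) = 10 - 1 = 9

9


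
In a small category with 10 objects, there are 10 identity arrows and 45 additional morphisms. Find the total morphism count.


Each object has an identity morphism, giving 10 identities.
Adding the 45 non-identity morphisms:
Total = 10 + 45 = 55

55


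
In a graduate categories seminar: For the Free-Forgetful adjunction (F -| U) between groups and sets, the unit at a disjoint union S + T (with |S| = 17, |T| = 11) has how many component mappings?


The unit eta_X: X -> U(F(X)) of the Free-Forgetful adjunction
maps each element of X to a generator of F(X). For X = S + T (disjoint
union in Set), |S + T| = |S| + |T|.
Total mappings = 17 + 11 = 28.

28


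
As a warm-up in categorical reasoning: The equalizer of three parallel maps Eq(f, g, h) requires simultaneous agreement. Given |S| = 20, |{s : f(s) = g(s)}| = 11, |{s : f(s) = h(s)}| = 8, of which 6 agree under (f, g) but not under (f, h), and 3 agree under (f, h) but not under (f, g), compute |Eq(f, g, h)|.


Eq(f, g, h) is the triple-agreement set: points in S where all three
maps take the same value. Using inclusion-exclusion on the pairwise data:
Pair (f, g) agrees on 11 points; pair (f, h) on 8 points.
Points agreeing under (f, g) but not (f, h) = 6; under (f, h) but not (f, g) = 3.
Triple-agreement = agreement-in-(f, g) minus points that agree under (f, g) but not (f, h):
|Eq(f, g, h)| = 11 - 6 = 5
(cross-check via (f, h): 8 - 3 = 5.)

5
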